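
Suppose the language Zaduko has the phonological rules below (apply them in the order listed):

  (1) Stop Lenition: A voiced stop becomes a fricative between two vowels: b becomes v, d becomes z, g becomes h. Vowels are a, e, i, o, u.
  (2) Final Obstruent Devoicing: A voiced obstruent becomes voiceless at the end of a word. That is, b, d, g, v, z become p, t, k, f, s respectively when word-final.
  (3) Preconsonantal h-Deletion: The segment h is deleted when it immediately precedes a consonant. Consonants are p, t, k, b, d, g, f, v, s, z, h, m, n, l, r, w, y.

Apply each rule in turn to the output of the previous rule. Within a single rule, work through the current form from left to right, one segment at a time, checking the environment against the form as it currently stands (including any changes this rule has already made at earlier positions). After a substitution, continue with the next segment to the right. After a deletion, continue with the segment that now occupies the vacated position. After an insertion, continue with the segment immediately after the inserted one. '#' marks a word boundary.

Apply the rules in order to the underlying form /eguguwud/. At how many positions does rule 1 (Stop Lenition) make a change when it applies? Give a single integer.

(1) Stop Lenition: [eguguwud] → [ehuhuwud]
(2) Final Obstruent Devoicing: [ehuhuwud] → [ehuhuwut]
(3) Preconsonantal h-Deletion: no change — [ehuhuwut]
Rule 1 changed 2 position(s).

2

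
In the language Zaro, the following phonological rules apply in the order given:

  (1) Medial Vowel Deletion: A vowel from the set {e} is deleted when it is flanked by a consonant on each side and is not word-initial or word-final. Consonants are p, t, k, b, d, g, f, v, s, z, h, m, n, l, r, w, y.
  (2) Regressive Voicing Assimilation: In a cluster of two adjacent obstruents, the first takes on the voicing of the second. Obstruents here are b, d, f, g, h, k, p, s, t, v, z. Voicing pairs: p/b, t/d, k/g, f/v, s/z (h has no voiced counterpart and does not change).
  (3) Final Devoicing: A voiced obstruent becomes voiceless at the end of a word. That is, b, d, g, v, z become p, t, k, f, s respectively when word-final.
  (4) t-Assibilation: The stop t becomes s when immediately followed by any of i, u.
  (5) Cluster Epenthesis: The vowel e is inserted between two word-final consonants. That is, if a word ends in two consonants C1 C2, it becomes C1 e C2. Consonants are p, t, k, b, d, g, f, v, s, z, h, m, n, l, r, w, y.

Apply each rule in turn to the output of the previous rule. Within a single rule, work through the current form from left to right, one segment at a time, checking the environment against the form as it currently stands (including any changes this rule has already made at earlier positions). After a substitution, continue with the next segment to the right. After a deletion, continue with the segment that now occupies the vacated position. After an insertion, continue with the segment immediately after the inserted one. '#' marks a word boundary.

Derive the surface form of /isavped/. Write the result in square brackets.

[isafbet]

(1) Medial Vowel Deletion: [isavped] → [isavpd]
(2) Regressive Voicing Assimilation: [isavpd] → [isafbd]
(3) Final Devoicing: [isafbd] → [isafbt]
(4) t-Assibilation: no change — [isafbt]
(5) Cluster Epenthesis: [isafbt] → [isafbet]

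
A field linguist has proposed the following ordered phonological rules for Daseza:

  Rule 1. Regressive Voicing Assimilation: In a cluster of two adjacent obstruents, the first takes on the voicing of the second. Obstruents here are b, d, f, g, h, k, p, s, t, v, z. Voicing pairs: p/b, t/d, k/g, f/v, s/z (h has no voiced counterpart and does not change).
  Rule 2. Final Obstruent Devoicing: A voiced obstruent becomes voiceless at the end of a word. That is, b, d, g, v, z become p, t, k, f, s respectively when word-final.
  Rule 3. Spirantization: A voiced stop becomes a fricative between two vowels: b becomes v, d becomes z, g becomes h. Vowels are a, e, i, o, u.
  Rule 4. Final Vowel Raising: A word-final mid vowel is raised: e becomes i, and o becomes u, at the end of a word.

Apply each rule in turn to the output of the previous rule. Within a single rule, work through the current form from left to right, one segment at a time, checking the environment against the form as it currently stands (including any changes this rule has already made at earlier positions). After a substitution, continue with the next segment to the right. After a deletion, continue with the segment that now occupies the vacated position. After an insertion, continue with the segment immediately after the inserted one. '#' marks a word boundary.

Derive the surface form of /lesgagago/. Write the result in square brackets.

Rule 1 Regressive Voicing Assimilation: [lesgagago] → [lezgagago]
Rule 2 Final Obstruent Devoicing: no change — [lezgagago]
Rule 3 Spirantization: [lezgagago] → [lezgahaho]
Rule 4 Final Vowel Raising: [lezgahaho] → [lezgahahu]

[lezgahahu]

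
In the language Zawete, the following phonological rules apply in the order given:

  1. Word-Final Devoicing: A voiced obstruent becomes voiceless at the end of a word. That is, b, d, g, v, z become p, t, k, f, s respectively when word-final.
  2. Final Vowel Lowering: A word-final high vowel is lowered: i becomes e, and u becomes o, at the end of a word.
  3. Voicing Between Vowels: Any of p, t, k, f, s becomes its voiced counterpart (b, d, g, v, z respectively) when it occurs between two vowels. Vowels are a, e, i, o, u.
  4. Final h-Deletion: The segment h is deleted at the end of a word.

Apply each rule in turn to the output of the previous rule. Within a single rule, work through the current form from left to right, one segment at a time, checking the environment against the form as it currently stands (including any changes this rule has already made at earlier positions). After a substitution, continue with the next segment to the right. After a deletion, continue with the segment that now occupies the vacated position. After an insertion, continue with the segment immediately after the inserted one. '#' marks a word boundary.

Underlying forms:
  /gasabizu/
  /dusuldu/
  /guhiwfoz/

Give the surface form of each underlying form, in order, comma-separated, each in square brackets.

/gasabizu/:
  1 Word-Final Devoicing: no change — [gasabizu]
  2 Final Vowel Lowering: [gasabizu] → [gasabizo]
  3 Voicing Between Vowels: [gasabizo] → [gazabizo]
  4 Final h-Deletion: no change — [gazabizo]
/dusuldu/:
  1 Word-Final Devoicing: no change — [dusuldu]
  2 Final Vowel Lowering: [dusuldu] → [dusuldo]
  3 Voicing Between Vowels: [dusuldo] → [duzuldo]
  4 Final h-Deletion: no change — [duzuldo]
/guhiwfoz/:
  1 Word-Final Devoicing: [guhiwfoz] → [guhiwfos]
  2 Final Vowel Lowering: no change — [guhiwfos]
  3 Voicing Between Vowels: no change — [guhiwfos]
  4 Final h-Deletion: no change — [guhiwfos]

[gazabizo], [duzuldo], [guhiwfos]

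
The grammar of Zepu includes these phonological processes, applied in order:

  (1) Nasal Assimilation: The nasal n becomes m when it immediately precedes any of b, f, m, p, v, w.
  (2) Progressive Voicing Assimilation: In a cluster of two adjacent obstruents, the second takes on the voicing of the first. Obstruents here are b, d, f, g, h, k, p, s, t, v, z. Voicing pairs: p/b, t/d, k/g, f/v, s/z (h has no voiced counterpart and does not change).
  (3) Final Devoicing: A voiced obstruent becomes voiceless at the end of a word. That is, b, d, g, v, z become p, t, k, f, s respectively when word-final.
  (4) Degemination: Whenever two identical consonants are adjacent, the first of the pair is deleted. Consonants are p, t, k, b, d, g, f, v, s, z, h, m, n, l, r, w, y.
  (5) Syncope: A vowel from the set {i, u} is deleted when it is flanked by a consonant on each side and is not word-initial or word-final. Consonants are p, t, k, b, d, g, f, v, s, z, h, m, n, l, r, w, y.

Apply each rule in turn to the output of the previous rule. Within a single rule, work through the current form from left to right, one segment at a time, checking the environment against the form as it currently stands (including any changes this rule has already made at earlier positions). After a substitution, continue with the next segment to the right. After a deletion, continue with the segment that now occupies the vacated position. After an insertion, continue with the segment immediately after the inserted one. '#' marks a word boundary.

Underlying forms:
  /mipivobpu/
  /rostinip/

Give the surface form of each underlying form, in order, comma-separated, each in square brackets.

[mpvobu], [rostnp]

/mipivobpu/:
  (1) Nasal Assimilation: no change — [mipivobpu]
  (2) Progressive Voicing Assimilation: [mipivobpu] → [mipivobbu]
  (3) Final Devoicing: no change — [mipivobbu]
  (4) Degemination: [mipivobbu] → [mipivobu]
  (5) Syncope: [mipivobu] → [mpvobu]
/rostinip/:
  (1) Nasal Assimilation: no change — [rostinip]
  (2) Progressive Voicing Assimilation: no change — [rostinip]
  (3) Final Devoicing: no change — [rostinip]
  (4) Degemination: no change — [rostinip]
  (5) Syncope: [rostinip] → [rostnp]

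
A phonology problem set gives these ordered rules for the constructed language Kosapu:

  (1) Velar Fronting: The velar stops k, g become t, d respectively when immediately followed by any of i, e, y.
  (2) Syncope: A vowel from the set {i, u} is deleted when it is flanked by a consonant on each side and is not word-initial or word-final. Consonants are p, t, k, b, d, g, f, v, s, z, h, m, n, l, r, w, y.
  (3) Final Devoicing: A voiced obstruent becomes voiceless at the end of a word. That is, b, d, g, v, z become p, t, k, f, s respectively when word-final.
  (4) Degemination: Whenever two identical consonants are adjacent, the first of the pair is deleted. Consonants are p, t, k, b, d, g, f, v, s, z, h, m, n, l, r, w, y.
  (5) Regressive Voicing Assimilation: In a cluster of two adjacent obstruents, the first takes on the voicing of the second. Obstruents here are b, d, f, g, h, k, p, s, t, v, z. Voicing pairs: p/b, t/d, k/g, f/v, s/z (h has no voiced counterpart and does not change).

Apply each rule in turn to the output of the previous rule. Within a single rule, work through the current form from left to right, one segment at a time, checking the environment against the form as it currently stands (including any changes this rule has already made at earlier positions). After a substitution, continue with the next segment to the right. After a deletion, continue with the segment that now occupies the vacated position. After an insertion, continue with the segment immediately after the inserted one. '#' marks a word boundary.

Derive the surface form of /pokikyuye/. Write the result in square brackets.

(1) Velar Fronting: [pokikyuye] → [potityuye]
(2) Syncope: [potityuye] → [pottyye]
(3) Final Devoicing: no change — [pottyye]
(4) Degemination: [pottyye] → [potye]
(5) Regressive Voicing Assimilation: no change — [potye]

[potye]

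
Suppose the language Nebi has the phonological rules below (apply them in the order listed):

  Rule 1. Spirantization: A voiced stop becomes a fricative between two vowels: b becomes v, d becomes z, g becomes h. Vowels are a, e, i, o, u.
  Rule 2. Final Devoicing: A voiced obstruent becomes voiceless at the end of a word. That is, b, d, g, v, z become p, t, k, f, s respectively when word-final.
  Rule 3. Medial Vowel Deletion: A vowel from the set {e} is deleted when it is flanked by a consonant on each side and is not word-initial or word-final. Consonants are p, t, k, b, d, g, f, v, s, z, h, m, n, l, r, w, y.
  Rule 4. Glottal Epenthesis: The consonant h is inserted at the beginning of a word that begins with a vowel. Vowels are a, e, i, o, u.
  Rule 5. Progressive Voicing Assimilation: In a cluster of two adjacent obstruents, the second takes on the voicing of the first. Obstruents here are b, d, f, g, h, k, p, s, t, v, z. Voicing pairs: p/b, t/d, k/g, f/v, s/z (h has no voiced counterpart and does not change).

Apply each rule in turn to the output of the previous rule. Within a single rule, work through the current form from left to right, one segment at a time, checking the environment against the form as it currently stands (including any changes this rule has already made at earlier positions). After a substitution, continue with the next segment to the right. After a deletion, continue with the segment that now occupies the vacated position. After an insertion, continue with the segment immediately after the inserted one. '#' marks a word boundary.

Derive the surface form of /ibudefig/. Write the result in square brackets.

Rule 1 Spirantization: [ibudefig] → [ivuzefig]
Rule 2 Final Devoicing: [ivuzefig] → [ivuzefik]
Rule 3 Medial Vowel Deletion: [ivuzefik] → [ivuzfik]
Rule 4 Glottal Epenthesis: [ivuzfik] → [hivuzfik]
Rule 5 Progressive Voicing Assimilation: [hivuzfik] → [hivuzvik]

[hivuzvik]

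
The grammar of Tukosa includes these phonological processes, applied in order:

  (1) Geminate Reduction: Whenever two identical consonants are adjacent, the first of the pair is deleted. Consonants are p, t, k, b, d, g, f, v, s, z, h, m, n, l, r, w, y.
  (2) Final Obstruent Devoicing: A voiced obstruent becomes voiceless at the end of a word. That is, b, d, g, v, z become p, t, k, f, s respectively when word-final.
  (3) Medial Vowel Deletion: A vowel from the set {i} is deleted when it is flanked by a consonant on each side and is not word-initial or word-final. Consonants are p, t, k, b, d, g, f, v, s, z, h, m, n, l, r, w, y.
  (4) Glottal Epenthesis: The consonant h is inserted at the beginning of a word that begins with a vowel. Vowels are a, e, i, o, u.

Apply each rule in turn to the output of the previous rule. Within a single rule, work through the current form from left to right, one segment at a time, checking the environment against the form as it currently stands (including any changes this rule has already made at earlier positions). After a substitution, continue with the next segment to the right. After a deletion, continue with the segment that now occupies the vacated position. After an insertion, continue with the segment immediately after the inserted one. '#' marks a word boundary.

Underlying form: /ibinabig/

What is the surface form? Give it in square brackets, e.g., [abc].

(1) Geminate Reduction: no change — [ibinabig]
(2) Final Obstruent Devoicing: [ibinabig] → [ibinabik]
(3) Medial Vowel Deletion: [ibinabik] → [ibnabk]
(4) Glottal Epenthesis: [ibnabk] → [hibnabk]

[hibnabk]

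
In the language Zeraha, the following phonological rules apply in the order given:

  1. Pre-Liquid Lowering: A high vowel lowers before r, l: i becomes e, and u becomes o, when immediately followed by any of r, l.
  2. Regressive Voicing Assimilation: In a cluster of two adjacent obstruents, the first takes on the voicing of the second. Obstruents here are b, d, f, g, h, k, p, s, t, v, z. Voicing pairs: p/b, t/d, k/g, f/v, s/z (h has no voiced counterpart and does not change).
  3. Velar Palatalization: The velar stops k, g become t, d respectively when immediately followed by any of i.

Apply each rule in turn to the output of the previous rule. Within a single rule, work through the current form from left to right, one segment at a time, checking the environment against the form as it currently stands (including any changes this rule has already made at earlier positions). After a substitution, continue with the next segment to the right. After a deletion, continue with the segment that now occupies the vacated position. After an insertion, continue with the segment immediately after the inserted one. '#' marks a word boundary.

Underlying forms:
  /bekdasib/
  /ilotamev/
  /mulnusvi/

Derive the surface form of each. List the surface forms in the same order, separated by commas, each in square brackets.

[begdasib], [elotamev], [molnuzvi]

/bekdasib/:
  1 Pre-Liquid Lowering: no change — [bekdasib]
  2 Regressive Voicing Assimilation: [bekdasib] → [begdasib]
  3 Velar Palatalization: no change — [begdasib]
/ilotamev/:
  1 Pre-Liquid Lowering: [ilotamev] → [elotamev]
  2 Regressive Voicing Assimilation: no change — [elotamev]
  3 Velar Palatalization: no change — [elotamev]
/mulnusvi/:
  1 Pre-Liquid Lowering: [mulnusvi] → [molnusvi]
  2 Regressive Voicing Assimilation: [molnusvi] → [molnuzvi]
  3 Velar Palatalization: no change — [molnuzvi]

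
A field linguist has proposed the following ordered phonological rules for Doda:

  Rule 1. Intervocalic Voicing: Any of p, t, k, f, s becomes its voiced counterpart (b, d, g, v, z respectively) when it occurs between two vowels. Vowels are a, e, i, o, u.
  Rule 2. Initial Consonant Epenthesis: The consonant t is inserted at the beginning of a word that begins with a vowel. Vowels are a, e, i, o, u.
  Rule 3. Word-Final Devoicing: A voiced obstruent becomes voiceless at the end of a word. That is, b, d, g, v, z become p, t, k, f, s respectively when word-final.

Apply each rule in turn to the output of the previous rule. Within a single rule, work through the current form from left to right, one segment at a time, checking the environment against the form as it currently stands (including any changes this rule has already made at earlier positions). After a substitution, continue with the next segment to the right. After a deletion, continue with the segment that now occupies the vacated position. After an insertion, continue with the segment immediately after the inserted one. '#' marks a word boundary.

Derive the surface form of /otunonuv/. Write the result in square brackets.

[todunonuf]

Rule 1 Intervocalic Voicing: [otunonuv] → [odunonuv]
Rule 2 Initial Consonant Epenthesis: [odunonuv] → [todunonuv]
Rule 3 Word-Final Devoicing: [todunonuv] → [todunonuf]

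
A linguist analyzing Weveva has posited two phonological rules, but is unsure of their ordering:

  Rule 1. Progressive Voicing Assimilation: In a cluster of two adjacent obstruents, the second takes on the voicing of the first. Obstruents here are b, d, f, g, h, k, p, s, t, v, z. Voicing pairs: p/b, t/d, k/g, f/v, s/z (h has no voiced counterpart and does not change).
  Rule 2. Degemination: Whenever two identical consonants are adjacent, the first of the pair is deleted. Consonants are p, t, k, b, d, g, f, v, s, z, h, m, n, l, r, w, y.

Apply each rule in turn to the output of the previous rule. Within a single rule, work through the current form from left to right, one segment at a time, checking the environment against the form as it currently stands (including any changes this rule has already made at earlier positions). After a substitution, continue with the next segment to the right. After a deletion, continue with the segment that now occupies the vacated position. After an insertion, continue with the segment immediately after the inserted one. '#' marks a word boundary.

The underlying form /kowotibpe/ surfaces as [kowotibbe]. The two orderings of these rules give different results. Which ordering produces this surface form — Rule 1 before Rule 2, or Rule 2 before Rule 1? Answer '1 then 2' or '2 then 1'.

2 then 1

Order 1 then 2:
  1 Progressive Voicing Assimilation: [kowotibpe] → [kowotibbe]
  2 Degemination: [kowotibbe] → [kowotibe]
  result: [kowotibe]
Order 2 then 1:
  2 Degemination: no change — [kowotibpe]
  1 Progressive Voicing Assimilation: [kowotibpe] → [kowotibbe]
  result: [kowotibbe]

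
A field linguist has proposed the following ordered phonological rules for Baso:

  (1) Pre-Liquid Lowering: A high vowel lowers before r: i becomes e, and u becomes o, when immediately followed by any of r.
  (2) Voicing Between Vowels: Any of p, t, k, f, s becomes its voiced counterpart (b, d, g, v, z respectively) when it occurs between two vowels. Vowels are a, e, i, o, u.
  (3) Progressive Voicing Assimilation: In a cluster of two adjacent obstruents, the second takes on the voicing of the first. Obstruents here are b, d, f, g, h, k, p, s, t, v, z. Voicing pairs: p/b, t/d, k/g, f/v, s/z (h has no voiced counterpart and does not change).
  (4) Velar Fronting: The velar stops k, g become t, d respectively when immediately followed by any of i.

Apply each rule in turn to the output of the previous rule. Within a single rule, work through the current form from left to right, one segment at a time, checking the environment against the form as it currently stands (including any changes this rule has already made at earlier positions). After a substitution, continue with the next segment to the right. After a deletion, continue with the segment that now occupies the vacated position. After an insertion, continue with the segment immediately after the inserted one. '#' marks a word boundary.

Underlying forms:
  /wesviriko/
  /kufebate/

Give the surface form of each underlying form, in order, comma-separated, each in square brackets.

/wesviriko/:
  (1) Pre-Liquid Lowering: [wesviriko] → [wesveriko]
  (2) Voicing Between Vowels: [wesveriko] → [wesverigo]
  (3) Progressive Voicing Assimilation: [wesverigo] → [wesferigo]
  (4) Velar Fronting: no change — [wesferigo]
/kufebate/:
  (1) Pre-Liquid Lowering: no change — [kufebate]
  (2) Voicing Between Vowels: [kufebate] → [kuvebade]
  (3) Progressive Voicing Assimilation: no change — [kuvebade]
  (4) Velar Fronting: no change — [kuvebade]

[wesferigo], [kuvebade]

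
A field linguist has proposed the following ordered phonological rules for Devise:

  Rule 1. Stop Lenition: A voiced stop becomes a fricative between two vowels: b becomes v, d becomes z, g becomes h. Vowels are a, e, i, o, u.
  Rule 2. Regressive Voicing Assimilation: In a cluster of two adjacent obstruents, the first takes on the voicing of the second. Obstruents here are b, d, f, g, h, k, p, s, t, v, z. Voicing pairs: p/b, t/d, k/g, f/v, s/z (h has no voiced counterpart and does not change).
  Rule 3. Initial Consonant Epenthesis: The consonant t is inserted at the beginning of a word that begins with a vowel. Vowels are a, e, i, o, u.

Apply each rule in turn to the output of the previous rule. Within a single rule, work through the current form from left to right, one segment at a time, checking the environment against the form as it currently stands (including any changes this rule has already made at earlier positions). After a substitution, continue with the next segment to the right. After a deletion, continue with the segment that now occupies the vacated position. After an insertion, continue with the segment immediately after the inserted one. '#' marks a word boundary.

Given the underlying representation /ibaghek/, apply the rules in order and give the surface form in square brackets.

[tivakhek]

Rule 1 Stop Lenition: [ibaghek] → [ivaghek]
Rule 2 Regressive Voicing Assimilation: [ivaghek] → [ivakhek]
Rule 3 Initial Consonant Epenthesis: [ivakhek] → [tivakhek]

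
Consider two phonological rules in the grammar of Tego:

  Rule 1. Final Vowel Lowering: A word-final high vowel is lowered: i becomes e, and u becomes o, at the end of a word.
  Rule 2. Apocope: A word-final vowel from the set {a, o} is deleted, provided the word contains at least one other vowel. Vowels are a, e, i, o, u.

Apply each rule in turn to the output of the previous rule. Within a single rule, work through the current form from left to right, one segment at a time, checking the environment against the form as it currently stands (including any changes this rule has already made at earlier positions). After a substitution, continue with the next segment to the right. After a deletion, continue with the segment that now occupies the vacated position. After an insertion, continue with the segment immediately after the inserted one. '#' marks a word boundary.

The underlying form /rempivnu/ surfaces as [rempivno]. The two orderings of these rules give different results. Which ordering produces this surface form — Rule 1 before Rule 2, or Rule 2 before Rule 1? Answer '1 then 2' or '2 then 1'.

Order 1 then 2:
  1 Final Vowel Lowering: [rempivnu] → [rempivno]
  2 Apocope: [rempivno] → [rempivn]
  result: [rempivn]
Order 2 then 1:
  2 Apocope: no change — [rempivnu]
  1 Final Vowel Lowering: [rempivnu] → [rempivno]
  result: [rempivno]

2 then 1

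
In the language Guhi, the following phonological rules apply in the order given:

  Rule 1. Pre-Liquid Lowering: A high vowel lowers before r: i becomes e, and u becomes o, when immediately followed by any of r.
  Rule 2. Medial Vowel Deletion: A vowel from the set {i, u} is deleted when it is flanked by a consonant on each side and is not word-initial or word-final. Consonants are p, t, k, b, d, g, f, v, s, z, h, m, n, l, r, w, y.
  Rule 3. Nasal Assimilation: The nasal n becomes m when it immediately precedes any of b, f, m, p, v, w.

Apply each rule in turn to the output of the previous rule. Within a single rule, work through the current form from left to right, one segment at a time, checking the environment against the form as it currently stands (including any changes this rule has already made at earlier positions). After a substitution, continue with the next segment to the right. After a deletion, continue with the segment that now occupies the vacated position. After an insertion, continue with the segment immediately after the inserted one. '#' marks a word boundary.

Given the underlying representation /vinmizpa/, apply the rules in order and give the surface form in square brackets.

Rule 1 Pre-Liquid Lowering: no change — [vinmizpa]
Rule 2 Medial Vowel Deletion: [vinmizpa] → [vnmzpa]
Rule 3 Nasal Assimilation: [vnmzpa] → [vmmzpa]

[vmmzpa]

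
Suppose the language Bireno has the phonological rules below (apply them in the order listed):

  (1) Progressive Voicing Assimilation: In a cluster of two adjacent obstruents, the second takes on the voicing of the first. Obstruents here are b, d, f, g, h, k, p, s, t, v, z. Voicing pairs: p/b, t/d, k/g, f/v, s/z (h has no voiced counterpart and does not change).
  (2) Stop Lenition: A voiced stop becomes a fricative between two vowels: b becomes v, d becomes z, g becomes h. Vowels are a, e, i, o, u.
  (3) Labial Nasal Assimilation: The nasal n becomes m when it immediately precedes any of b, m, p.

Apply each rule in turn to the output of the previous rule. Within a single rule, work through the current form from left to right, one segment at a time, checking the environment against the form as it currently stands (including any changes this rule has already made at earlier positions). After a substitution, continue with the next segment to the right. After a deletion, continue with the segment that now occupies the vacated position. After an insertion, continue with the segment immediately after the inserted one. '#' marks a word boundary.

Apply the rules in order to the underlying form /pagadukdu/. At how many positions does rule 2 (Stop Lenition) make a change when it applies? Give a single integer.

2

(1) Progressive Voicing Assimilation: [pagadukdu] → [pagaduktu]
(2) Stop Lenition: [pagaduktu] → [pahazuktu]
(3) Labial Nasal Assimilation: no change — [pahazuktu]
Rule 2 changed 2 position(s).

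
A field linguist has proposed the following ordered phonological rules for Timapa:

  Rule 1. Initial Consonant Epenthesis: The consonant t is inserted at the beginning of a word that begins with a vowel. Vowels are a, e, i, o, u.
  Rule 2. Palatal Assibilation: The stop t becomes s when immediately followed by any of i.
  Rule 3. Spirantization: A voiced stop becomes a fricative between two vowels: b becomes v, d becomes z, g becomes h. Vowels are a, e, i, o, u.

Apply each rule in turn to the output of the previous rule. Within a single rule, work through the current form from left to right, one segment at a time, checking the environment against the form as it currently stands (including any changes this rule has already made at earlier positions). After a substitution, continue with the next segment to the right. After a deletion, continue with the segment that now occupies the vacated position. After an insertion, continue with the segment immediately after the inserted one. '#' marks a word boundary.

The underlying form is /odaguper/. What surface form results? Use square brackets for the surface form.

[tozahuper]

Rule 1 Initial Consonant Epenthesis: [odaguper] → [todaguper]
Rule 2 Palatal Assibilation: no change — [todaguper]
Rule 3 Spirantization: [todaguper] → [tozahuper]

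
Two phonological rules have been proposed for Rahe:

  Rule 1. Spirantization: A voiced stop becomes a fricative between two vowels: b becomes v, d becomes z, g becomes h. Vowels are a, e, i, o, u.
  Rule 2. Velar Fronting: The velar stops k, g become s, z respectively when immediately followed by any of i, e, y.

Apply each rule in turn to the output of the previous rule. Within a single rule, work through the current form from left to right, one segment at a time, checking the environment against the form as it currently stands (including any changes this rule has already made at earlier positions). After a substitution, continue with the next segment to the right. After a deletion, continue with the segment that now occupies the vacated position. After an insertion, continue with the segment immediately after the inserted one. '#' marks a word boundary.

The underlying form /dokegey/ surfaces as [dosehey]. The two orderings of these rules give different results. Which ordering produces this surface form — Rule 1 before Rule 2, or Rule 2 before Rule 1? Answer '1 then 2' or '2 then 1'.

Order 1 then 2:
  1 Spirantization: [dokegey] → [dokehey]
  2 Velar Fronting: [dokehey] → [dosehey]
  result: [dosehey]
Order 2 then 1:
  2 Velar Fronting: [dokegey] → [dosezey]
  1 Spirantization: no change — [dosezey]
  result: [dosezey]

1 then 2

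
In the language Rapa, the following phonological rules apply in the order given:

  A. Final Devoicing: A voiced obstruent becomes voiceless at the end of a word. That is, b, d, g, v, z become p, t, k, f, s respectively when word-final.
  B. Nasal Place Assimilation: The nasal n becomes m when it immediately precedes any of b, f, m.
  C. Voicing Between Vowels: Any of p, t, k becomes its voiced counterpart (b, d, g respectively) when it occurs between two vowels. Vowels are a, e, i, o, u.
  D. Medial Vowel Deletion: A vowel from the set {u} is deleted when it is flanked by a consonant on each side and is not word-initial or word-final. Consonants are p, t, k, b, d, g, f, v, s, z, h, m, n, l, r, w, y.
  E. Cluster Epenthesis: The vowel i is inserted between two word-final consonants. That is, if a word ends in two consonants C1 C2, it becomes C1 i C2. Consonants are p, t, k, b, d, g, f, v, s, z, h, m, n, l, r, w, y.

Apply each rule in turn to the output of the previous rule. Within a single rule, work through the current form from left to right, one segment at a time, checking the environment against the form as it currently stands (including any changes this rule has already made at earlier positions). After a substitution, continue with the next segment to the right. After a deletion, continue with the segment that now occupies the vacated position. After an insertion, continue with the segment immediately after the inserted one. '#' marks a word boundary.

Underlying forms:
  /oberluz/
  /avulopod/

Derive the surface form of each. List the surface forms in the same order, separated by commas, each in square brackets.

/oberluz/:
  A Final Devoicing: [oberluz] → [oberlus]
  B Nasal Place Assimilation: no change — [oberlus]
  C Voicing Between Vowels: no change — [oberlus]
  D Medial Vowel Deletion: [oberlus] → [oberls]
  E Cluster Epenthesis: [oberls] → [oberlis]
/avulopod/:
  A Final Devoicing: [avulopod] → [avulopot]
  B Nasal Place Assimilation: no change — [avulopot]
  C Voicing Between Vowels: [avulopot] → [avulobot]
  D Medial Vowel Deletion: [avulobot] → [avlobot]
  E Cluster Epenthesis: no change — [avlobot]

[oberlis], [avlobot]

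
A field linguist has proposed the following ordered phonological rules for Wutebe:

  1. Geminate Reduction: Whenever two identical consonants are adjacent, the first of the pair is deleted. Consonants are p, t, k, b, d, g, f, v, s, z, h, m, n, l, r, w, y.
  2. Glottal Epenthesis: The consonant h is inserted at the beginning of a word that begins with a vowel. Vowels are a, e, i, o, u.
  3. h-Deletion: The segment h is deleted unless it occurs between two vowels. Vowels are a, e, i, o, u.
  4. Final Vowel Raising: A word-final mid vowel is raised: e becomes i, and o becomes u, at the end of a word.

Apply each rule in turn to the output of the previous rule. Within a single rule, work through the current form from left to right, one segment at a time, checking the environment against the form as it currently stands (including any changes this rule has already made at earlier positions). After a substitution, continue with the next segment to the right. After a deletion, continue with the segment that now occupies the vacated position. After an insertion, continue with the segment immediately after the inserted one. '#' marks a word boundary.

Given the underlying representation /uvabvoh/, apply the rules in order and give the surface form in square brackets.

[uvabvu]

1 Geminate Reduction: no change — [uvabvoh]
2 Glottal Epenthesis: [uvabvoh] → [huvabvoh]
3 h-Deletion: [huvabvoh] → [uvabvo]
4 Final Vowel Raising: [uvabvo] → [uvabvu]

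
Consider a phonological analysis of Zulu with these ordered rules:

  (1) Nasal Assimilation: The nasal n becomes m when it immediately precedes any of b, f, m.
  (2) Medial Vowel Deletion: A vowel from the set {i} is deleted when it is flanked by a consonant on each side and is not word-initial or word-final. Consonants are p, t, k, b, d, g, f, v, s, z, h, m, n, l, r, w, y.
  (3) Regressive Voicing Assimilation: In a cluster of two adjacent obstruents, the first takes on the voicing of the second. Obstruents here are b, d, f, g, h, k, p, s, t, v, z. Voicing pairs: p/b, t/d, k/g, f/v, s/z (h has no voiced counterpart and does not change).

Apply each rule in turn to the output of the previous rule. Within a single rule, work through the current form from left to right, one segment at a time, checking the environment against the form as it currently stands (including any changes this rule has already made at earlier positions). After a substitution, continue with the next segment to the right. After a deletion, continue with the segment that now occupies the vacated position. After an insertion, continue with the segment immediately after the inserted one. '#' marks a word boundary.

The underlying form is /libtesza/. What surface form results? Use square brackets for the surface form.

(1) Nasal Assimilation: no change — [libtesza]
(2) Medial Vowel Deletion: [libtesza] → [lbtesza]
(3) Regressive Voicing Assimilation: [lbtesza] → [lptezza]

[lptezza]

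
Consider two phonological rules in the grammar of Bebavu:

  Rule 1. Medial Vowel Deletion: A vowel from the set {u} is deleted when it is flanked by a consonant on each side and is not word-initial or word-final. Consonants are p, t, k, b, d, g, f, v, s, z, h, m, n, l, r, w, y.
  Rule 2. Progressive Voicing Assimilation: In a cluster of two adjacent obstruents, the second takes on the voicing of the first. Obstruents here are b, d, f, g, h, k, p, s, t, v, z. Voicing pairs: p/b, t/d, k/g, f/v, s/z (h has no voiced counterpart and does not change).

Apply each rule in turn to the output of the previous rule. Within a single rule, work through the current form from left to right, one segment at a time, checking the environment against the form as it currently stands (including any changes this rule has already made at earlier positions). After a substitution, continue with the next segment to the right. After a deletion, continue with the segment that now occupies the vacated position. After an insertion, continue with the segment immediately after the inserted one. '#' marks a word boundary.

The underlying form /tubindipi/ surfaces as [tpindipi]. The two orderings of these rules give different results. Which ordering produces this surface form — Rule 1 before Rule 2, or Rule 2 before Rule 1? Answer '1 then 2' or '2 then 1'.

1 then 2

Order 1 then 2:
  1 Medial Vowel Deletion: [tubindipi] → [tbindipi]
  2 Progressive Voicing Assimilation: [tbindipi] → [tpindipi]
  result: [tpindipi]
Order 2 then 1:
  2 Progressive Voicing Assimilation: no change — [tubindipi]
  1 Medial Vowel Deletion: [tubindipi] → [tbindipi]
  result: [tbindipi]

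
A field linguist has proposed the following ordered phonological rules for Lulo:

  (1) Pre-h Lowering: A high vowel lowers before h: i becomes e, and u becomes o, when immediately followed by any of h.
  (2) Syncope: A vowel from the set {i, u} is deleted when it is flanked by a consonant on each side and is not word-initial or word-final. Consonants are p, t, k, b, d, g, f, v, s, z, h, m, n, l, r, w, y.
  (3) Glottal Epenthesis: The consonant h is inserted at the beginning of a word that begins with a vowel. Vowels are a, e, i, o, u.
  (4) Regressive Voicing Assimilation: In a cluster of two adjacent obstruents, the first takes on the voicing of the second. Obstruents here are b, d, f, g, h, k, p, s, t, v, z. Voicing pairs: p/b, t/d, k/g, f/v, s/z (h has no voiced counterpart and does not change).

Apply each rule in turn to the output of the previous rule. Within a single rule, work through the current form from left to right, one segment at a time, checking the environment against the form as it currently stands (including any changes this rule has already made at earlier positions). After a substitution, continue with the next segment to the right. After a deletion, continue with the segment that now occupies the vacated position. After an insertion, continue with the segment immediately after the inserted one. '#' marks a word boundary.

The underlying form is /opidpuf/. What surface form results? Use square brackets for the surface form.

[hobtpf]

(1) Pre-h Lowering: no change — [opidpuf]
(2) Syncope: [opidpuf] → [opdpf]
(3) Glottal Epenthesis: [opdpf] → [hopdpf]
(4) Regressive Voicing Assimilation: [hopdpf] → [hobtpf]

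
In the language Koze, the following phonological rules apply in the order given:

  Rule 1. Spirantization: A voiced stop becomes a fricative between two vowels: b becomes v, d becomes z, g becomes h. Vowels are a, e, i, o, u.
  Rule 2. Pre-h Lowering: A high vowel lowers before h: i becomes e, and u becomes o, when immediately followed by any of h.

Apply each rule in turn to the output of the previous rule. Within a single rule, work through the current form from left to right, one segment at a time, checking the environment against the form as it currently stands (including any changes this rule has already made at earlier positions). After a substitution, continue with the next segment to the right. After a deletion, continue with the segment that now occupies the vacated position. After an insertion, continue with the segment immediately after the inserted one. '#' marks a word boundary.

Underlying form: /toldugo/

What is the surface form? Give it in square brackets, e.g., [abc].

[toldoho]

Rule 1 Spirantization: [toldugo] → [tolduho]
Rule 2 Pre-h Lowering: [tolduho] → [toldoho]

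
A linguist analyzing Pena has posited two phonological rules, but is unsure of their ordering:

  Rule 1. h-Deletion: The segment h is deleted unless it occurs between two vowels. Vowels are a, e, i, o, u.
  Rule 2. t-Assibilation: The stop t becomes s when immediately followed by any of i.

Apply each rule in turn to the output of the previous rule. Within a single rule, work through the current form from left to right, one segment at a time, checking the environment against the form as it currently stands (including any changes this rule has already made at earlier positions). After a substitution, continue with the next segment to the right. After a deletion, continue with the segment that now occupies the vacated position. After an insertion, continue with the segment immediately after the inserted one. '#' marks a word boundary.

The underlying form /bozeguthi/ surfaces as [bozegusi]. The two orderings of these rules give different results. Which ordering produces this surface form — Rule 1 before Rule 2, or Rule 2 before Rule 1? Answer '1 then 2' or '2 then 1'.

1 then 2

Order 1 then 2:
  1 h-Deletion: [bozeguthi] → [bozeguti]
  2 t-Assibilation: [bozeguti] → [bozegusi]
  result: [bozegusi]
Order 2 then 1:
  2 t-Assibilation: no change — [bozeguthi]
  1 h-Deletion: [bozeguthi] → [bozeguti]
  result: [bozeguti]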